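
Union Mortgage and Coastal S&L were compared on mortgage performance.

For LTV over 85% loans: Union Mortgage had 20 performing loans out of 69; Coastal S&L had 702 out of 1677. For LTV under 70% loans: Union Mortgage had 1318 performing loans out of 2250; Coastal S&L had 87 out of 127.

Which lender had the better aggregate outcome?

Union Mortgage

LTV over 85%: Union Mortgage 20/69 = 29.0%, Coastal S&L 702/1677 = 41.9% → Coastal S&L
LTV under 70%: Union Mortgage 1318/2250 = 58.6%, Coastal S&L 87/127 = 68.5% → Coastal S&L
Overall: Union Mortgage 1338/2319 = 57.7%, Coastal S&L 789/1804 = 43.7% → Union Mortgage
(Coastal S&L wins every loan-to-value group but Union Mortgage wins overall — Coastal S&L's loans skew toward the low-rate LTV over 85% group.)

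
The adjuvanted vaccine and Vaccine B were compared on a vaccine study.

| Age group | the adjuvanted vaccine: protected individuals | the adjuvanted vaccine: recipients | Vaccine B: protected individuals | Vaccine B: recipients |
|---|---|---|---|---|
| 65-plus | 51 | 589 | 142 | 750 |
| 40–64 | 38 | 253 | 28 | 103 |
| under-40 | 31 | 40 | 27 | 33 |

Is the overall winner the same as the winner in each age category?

65-plus: the adjuvanted vaccine 51/589 = 8.7%, Vaccine B 142/750 = 18.9% → Vaccine B
40–64: the adjuvanted vaccine 38/253 = 15.0%, Vaccine B 28/103 = 27.2% → Vaccine B
Under-40: the adjuvanted vaccine 31/40 = 77.5%, Vaccine B 27/33 = 81.8% → Vaccine B
Overall: the adjuvanted vaccine 120/882 = 13.6%, Vaccine B 197/886 = 22.2% → Vaccine B
Vaccine B wins overall and in every age group — no reversal.

Yes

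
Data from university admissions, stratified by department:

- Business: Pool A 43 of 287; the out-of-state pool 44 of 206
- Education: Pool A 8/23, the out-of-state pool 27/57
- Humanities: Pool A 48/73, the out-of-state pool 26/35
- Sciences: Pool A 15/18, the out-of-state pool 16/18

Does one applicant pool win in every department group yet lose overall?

Business: Pool A 43/287 = 15.0%, the out-of-state pool 44/206 = 21.4% → the out-of-state pool
Education: Pool A 8/23 = 34.8%, the out-of-state pool 27/57 = 47.4% → the out-of-state pool
Humanities: Pool A 48/73 = 65.8%, the out-of-state pool 26/35 = 74.3% → the out-of-state pool
Sciences: Pool A 15/18 = 83.3%, the out-of-state pool 16/18 = 88.9% → the out-of-state pool
Overall: Pool A 114/401 = 28.4%, the out-of-state pool 113/316 = 35.8% → the out-of-state pool
The out-of-state pool wins overall and in every department group — no reversal.

No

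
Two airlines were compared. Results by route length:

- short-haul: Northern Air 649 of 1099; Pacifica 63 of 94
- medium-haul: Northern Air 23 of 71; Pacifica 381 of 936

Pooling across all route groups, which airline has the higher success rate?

Northern Air

Short-haul: Northern Air 649/1099 = 59.1%, Pacifica 63/94 = 67.0% → Pacifica
Medium-haul: Northern Air 23/71 = 32.4%, Pacifica 381/936 = 40.7% → Pacifica
Overall: Northern Air 672/1170 = 57.4%, Pacifica 444/1030 = 43.1% → Northern Air
(Pacifica wins every route group but Northern Air wins overall — Pacifica's flights skew toward the low-rate medium-haul group.)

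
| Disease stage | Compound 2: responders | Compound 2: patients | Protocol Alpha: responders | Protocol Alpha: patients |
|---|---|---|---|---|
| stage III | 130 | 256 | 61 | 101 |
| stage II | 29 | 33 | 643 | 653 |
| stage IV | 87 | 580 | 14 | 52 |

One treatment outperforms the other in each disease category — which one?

Protocol Alpha

Stage III: Compound 2 130/256 = 50.8%, Protocol Alpha 61/101 = 60.4% → Protocol Alpha
Stage II: Compound 2 29/33 = 87.9%, Protocol Alpha 643/653 = 98.5% → Protocol Alpha
Stage IV: Compound 2 87/580 = 15.0%, Protocol Alpha 14/52 = 26.9% → Protocol Alpha
Protocol Alpha has the higher rate in all 3 groups.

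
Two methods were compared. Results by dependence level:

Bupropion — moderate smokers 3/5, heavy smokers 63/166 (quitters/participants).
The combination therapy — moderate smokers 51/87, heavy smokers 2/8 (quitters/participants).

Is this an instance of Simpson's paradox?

Moderate smokers: bupropion 3/5 = 60.0%, the combination therapy 51/87 = 58.6% → bupropion
Heavy smokers: bupropion 63/166 = 38.0%, the combination therapy 2/8 = 25.0% → bupropion
Overall: bupropion 66/171 = 38.6%, the combination therapy 53/95 = 55.8% → the combination therapy
Bupropion wins each dependence group but the combination therapy wins overall — the comparison reverses. Bupropion's participants skew toward heavy smokers, which has a lower base rate.

Yes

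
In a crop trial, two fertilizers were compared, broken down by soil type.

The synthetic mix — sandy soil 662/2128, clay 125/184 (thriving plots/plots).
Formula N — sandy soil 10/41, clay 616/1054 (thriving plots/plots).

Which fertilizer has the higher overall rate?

Sandy soil: the synthetic mix 662/2128 = 31.1%, Formula N 10/41 = 24.4% → the synthetic mix
Clay: the synthetic mix 125/184 = 67.9%, Formula N 616/1054 = 58.4% → the synthetic mix
Overall: the synthetic mix 787/2312 = 34.0%, Formula N 626/1095 = 57.2% → Formula N
(The synthetic mix wins every soil group but Formula N wins overall — the synthetic mix's plots skew toward the low-rate sandy soil group.)

Formula N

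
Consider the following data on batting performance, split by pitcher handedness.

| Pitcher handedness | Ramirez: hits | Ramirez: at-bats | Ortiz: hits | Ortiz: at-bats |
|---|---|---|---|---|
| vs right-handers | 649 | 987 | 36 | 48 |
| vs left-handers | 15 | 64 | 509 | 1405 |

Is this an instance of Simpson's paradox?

Vs right-handers: Ramirez 649/987 = 65.8%, Ortiz 36/48 = 75.0% → Ortiz
Vs left-handers: Ramirez 15/64 = 23.4%, Ortiz 509/1405 = 36.2% → Ortiz
Overall: Ramirez 664/1051 = 63.2%, Ortiz 545/1453 = 37.5% → Ramirez
Ortiz wins each pitcher group but Ramirez wins overall — the comparison reverses. Ortiz's at-bats skew toward vs left-handers, which has a lower base rate.

Yes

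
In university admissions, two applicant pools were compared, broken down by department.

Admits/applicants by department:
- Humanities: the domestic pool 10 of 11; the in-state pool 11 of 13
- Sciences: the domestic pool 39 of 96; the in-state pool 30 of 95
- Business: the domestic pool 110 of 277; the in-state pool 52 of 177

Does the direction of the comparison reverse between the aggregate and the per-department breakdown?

No

Humanities: the domestic pool 10/11 = 90.9%, the in-state pool 11/13 = 84.6% → the domestic pool
Sciences: the domestic pool 39/96 = 40.6%, the in-state pool 30/95 = 31.6% → the domestic pool
Business: the domestic pool 110/277 = 39.7%, the in-state pool 52/177 = 29.4% → the domestic pool
Overall: the domestic pool 159/384 = 41.4%, the in-state pool 93/285 = 32.6% → the domestic pool
The domestic pool wins overall and in every department group — no reversal.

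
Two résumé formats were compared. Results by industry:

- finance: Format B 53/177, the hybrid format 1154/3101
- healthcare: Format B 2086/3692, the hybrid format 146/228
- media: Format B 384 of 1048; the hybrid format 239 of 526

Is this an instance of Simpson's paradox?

Finance: Format B 53/177 = 29.9%, the hybrid format 1154/3101 = 37.2% → the hybrid format
Healthcare: Format B 2086/3692 = 56.5%, the hybrid format 146/228 = 64.0% → the hybrid format
Media: Format B 384/1048 = 36.6%, the hybrid format 239/526 = 45.4% → the hybrid format
Overall: Format B 2523/4917 = 51.3%, the hybrid format 1539/3855 = 39.9% → Format B
The hybrid format wins each industry group but Format B wins overall — the comparison reverses. The hybrid format's applications skew toward finance, which has a lower base rate.

Yes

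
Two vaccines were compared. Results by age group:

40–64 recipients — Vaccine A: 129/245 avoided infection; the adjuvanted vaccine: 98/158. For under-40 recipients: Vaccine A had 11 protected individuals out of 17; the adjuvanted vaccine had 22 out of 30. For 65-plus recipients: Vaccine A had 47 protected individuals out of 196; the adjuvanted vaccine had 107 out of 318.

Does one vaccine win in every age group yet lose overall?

No

40–64: Vaccine A 129/245 = 52.7%, the adjuvanted vaccine 98/158 = 62.0% → the adjuvanted vaccine
Under-40: Vaccine A 11/17 = 64.7%, the adjuvanted vaccine 22/30 = 73.3% → the adjuvanted vaccine
65-plus: Vaccine A 47/196 = 24.0%, the adjuvanted vaccine 107/318 = 33.6% → the adjuvanted vaccine
Overall: Vaccine A 187/458 = 40.8%, the adjuvanted vaccine 227/506 = 44.9% → the adjuvanted vaccine
The adjuvanted vaccine wins overall and in every age group — no reversal.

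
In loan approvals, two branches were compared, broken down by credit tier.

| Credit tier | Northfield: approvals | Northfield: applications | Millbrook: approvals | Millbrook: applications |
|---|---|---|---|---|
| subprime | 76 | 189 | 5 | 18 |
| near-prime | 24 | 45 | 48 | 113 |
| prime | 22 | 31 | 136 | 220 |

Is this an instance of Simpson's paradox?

Subprime: Northfield 76/189 = 40.2%, Millbrook 5/18 = 27.8% → Northfield
Near-prime: Northfield 24/45 = 53.3%, Millbrook 48/113 = 42.5% → Northfield
Prime: Northfield 22/31 = 71.0%, Millbrook 136/220 = 61.8% → Northfield
Overall: Northfield 122/265 = 46.0%, Millbrook 189/351 = 53.8% → Millbrook
Northfield wins each credit group but Millbrook wins overall — the comparison reverses. Northfield's applications skew toward subprime, which has a lower base rate.

Yes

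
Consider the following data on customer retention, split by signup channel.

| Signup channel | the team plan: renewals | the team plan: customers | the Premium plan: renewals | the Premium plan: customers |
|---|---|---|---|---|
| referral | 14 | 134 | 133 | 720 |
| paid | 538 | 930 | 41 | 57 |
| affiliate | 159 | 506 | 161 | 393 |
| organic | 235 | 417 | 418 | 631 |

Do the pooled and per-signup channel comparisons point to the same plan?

No

Referral: the team plan 14/134 = 10.4%, the Premium plan 133/720 = 18.5% → the Premium plan
Paid: the team plan 538/930 = 57.8%, the Premium plan 41/57 = 71.9% → the Premium plan
Affiliate: the team plan 159/506 = 31.4%, the Premium plan 161/393 = 41.0% → the Premium plan
Organic: the team plan 235/417 = 56.4%, the Premium plan 418/631 = 66.2% → the Premium plan
Overall: the team plan 946/1987 = 47.6%, the Premium plan 753/1801 = 41.8% → the team plan
The Premium plan wins each signup group but the team plan wins overall — the comparison reverses. The Premium plan's customers skew toward referral, which has a lower base rate.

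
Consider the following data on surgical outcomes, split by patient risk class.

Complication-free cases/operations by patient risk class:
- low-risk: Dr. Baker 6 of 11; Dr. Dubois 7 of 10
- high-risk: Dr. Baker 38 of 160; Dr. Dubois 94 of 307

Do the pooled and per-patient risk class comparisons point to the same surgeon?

Low-risk: Dr. Baker 6/11 = 54.5%, Dr. Dubois 7/10 = 70.0% → Dr. Dubois
High-risk: Dr. Baker 38/160 = 23.8%, Dr. Dubois 94/307 = 30.6% → Dr. Dubois
Overall: Dr. Baker 44/171 = 25.7%, Dr. Dubois 101/317 = 31.9% → Dr. Dubois
Dr. Dubois wins overall and in every patient risk group — no reversal.

Yes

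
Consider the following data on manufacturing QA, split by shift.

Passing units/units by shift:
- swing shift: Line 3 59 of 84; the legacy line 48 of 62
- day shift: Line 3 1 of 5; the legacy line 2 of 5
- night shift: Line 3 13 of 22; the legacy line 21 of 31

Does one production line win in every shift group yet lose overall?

Swing shift: Line 3 59/84 = 70.2%, the legacy line 48/62 = 77.4% → the legacy line
Day shift: Line 3 1/5 = 20.0%, the legacy line 2/5 = 40.0% → the legacy line
Night shift: Line 3 13/22 = 59.1%, the legacy line 21/31 = 67.7% → the legacy line
Overall: Line 3 73/111 = 65.8%, the legacy line 71/98 = 72.4% → the legacy line
The legacy line wins overall and in every shift group — no reversal.

No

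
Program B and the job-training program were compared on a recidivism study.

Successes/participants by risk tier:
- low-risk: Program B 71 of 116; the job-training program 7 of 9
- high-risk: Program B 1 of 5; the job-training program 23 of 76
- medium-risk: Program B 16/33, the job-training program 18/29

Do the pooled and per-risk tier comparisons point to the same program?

No

Low-risk: Program B 71/116 = 61.2%, the job-training program 7/9 = 77.8% → the job-training program
High-risk: Program B 1/5 = 20.0%, the job-training program 23/76 = 30.3% → the job-training program
Medium-risk: Program B 16/33 = 48.5%, the job-training program 18/29 = 62.1% → the job-training program
Overall: Program B 88/154 = 57.1%, the job-training program 48/114 = 42.1% → Program B
The job-training program wins each risk group but Program B wins overall — the comparison reverses. The job-training program's participants skew toward high-risk, which has a lower base rate.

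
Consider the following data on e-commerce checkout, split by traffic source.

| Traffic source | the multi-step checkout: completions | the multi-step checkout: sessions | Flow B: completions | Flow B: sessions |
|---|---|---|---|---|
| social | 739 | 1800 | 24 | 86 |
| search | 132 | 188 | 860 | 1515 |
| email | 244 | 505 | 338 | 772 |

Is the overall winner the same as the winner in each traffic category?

Social: the multi-step checkout 739/1800 = 41.1%, Flow B 24/86 = 27.9% → the multi-step checkout
Search: the multi-step checkout 132/188 = 70.2%, Flow B 860/1515 = 56.8% → the multi-step checkout
Email: the multi-step checkout 244/505 = 48.3%, Flow B 338/772 = 43.8% → the multi-step checkout
Overall: the multi-step checkout 1115/2493 = 44.7%, Flow B 1222/2373 = 51.5% → Flow B
The multi-step checkout wins each traffic group but Flow B wins overall — the comparison reverses. The multi-step checkout's sessions skew toward social, which has a lower base rate.

No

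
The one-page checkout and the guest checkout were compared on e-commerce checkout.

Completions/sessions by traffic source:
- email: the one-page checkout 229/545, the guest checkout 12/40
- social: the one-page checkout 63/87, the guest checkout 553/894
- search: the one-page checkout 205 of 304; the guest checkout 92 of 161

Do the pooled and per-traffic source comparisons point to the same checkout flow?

No

Email: the one-page checkout 229/545 = 42.0%, the guest checkout 12/40 = 30.0% → the one-page checkout
Social: the one-page checkout 63/87 = 72.4%, the guest checkout 553/894 = 61.9% → the one-page checkout
Search: the one-page checkout 205/304 = 67.4%, the guest checkout 92/161 = 57.1% → the one-page checkout
Overall: the one-page checkout 497/936 = 53.1%, the guest checkout 657/1095 = 60.0% → the guest checkout
The one-page checkout wins each traffic group but the guest checkout wins overall — the comparison reverses. The one-page checkout's sessions skew toward email, which has a lower base rate.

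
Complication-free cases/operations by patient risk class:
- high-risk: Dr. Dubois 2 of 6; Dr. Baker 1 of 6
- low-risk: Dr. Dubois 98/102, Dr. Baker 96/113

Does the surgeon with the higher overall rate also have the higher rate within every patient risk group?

Yes

High-risk: Dr. Dubois 2/6 = 33.3%, Dr. Baker 1/6 = 16.7% → Dr. Dubois
Low-risk: Dr. Dubois 98/102 = 96.1%, Dr. Baker 96/113 = 85.0% → Dr. Dubois
Overall: Dr. Dubois 100/108 = 92.6%, Dr. Baker 97/119 = 81.5% → Dr. Dubois
Dr. Dubois wins overall and in every patient risk group — no reversal.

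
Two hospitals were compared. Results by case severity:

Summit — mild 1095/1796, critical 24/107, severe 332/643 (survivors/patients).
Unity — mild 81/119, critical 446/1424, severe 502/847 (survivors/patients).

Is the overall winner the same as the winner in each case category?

No

Mild: Summit 1095/1796 = 61.0%, Unity 81/119 = 68.1% → Unity
Critical: Summit 24/107 = 22.4%, Unity 446/1424 = 31.3% → Unity
Severe: Summit 332/643 = 51.6%, Unity 502/847 = 59.3% → Unity
Overall: Summit 1451/2546 = 57.0%, Unity 1029/2390 = 43.1% → Summit
Unity wins each case group but Summit wins overall — the comparison reverses. Unity's patients skew toward critical, which has a lower base rate.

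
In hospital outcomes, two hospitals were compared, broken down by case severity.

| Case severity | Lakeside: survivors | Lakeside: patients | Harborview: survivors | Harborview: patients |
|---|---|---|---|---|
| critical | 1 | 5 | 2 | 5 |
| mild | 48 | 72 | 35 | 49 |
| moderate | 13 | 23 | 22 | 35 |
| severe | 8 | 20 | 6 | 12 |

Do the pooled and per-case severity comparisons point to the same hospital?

Critical: Lakeside 1/5 = 20.0%, Harborview 2/5 = 40.0% → Harborview
Mild: Lakeside 48/72 = 66.7%, Harborview 35/49 = 71.4% → Harborview
Moderate: Lakeside 13/23 = 56.5%, Harborview 22/35 = 62.9% → Harborview
Severe: Lakeside 8/20 = 40.0%, Harborview 6/12 = 50.0% → Harborview
Overall: Lakeside 70/120 = 58.3%, Harborview 65/101 = 64.4% → Harborview
Harborview wins overall and in every case group — no reversal.

Yes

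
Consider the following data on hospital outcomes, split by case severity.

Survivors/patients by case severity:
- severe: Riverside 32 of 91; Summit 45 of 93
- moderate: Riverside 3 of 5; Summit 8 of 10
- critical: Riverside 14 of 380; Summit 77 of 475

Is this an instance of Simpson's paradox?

No

Severe: Riverside 32/91 = 35.2%, Summit 45/93 = 48.4% → Summit
Moderate: Riverside 3/5 = 60.0%, Summit 8/10 = 80.0% → Summit
Critical: Riverside 14/380 = 3.7%, Summit 77/475 = 16.2% → Summit
Overall: Riverside 49/476 = 10.3%, Summit 130/578 = 22.5% → Summit
Summit wins overall and in every case group — no reversal.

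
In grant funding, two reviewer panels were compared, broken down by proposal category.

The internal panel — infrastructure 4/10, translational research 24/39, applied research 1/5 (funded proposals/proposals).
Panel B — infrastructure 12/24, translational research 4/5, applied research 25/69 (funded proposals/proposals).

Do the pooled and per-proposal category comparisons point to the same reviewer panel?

Infrastructure: the internal panel 4/10 = 40.0%, Panel B 12/24 = 50.0% → Panel B
Translational research: the internal panel 24/39 = 61.5%, Panel B 4/5 = 80.0% → Panel B
Applied research: the internal panel 1/5 = 20.0%, Panel B 25/69 = 36.2% → Panel B
Overall: the internal panel 29/54 = 53.7%, Panel B 41/98 = 41.8% → the internal panel
Panel B wins each proposal group but the internal panel wins overall — the comparison reverses. Panel B's proposals skew toward applied research, which has a lower base rate.

No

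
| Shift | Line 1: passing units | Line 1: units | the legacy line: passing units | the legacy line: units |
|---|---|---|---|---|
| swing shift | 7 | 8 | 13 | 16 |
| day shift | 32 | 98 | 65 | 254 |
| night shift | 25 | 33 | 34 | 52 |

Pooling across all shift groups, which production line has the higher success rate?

Line 1

Swing shift: Line 1 7/8 = 87.5%, the legacy line 13/16 = 81.2% → Line 1
Day shift: Line 1 32/98 = 32.7%, the legacy line 65/254 = 25.6% → Line 1
Night shift: Line 1 25/33 = 75.8%, the legacy line 34/52 = 65.4% → Line 1
Overall: Line 1 64/139 = 46.0%, the legacy line 112/322 = 34.8% → Line 1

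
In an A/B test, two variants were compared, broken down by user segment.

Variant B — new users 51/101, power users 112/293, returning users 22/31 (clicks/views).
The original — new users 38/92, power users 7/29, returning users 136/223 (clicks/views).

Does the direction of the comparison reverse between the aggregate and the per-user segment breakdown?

New users: Variant B 51/101 = 50.5%, the original 38/92 = 41.3% → Variant B
Power users: Variant B 112/293 = 38.2%, the original 7/29 = 24.1% → Variant B
Returning users: Variant B 22/31 = 71.0%, the original 136/223 = 61.0% → Variant B
Overall: Variant B 185/425 = 43.5%, the original 181/344 = 52.6% → the original
Variant B wins each user group but the original wins overall — the comparison reverses. Variant B's views skew toward power users, which has a lower base rate.

Yes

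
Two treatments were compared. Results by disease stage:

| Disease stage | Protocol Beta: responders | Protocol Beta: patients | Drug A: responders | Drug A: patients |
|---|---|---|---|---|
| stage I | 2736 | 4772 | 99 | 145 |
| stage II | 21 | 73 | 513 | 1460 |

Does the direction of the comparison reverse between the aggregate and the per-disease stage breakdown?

Stage I: Protocol Beta 2736/4772 = 57.3%, Drug A 99/145 = 68.3% → Drug A
Stage II: Protocol Beta 21/73 = 28.8%, Drug A 513/1460 = 35.1% → Drug A
Overall: Protocol Beta 2757/4845 = 56.9%, Drug A 612/1605 = 38.1% → Protocol Beta
Drug A wins each disease group but Protocol Beta wins overall — the comparison reverses. Drug A's patients skew toward stage II, which has a lower base rate.

Yes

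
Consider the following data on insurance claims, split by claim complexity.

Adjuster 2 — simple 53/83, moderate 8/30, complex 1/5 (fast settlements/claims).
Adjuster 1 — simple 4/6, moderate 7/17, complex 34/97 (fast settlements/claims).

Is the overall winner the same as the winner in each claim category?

Simple: Adjuster 2 53/83 = 63.9%, Adjuster 1 4/6 = 66.7% → Adjuster 1
Moderate: Adjuster 2 8/30 = 26.7%, Adjuster 1 7/17 = 41.2% → Adjuster 1
Complex: Adjuster 2 1/5 = 20.0%, Adjuster 1 34/97 = 35.1% → Adjuster 1
Overall: Adjuster 2 62/118 = 52.5%, Adjuster 1 45/120 = 37.5% → Adjuster 2
Adjuster 1 wins each claim group but Adjuster 2 wins overall — the comparison reverses. Adjuster 1's claims skew toward complex, which has a lower base rate.

No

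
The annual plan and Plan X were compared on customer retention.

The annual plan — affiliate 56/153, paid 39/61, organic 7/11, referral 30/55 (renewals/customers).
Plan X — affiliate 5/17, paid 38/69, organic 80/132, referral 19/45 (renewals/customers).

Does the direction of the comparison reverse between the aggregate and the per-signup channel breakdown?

Yes

Affiliate: the annual plan 56/153 = 36.6%, Plan X 5/17 = 29.4% → the annual plan
Paid: the annual plan 39/61 = 63.9%, Plan X 38/69 = 55.1% → the annual plan
Organic: the annual plan 7/11 = 63.6%, Plan X 80/132 = 60.6% → the annual plan
Referral: the annual plan 30/55 = 54.5%, Plan X 19/45 = 42.2% → the annual plan
Overall: the annual plan 132/280 = 47.1%, Plan X 142/263 = 54.0% → Plan X
The annual plan wins each signup group but Plan X wins overall — the comparison reverses. The annual plan's customers skew toward affiliate, which has a lower base rate.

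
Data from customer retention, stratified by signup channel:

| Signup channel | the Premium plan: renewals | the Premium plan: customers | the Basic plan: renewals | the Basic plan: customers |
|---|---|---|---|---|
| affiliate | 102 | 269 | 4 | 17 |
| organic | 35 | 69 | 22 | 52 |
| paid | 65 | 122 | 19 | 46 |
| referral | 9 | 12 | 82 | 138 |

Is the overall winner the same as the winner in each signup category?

Affiliate: the Premium plan 102/269 = 37.9%, the Basic plan 4/17 = 23.5% → the Premium plan
Organic: the Premium plan 35/69 = 50.7%, the Basic plan 22/52 = 42.3% → the Premium plan
Paid: the Premium plan 65/122 = 53.3%, the Basic plan 19/46 = 41.3% → the Premium plan
Referral: the Premium plan 9/12 = 75.0%, the Basic plan 82/138 = 59.4% → the Premium plan
Overall: the Premium plan 211/472 = 44.7%, the Basic plan 127/253 = 50.2% → the Basic plan
The Premium plan wins each signup group but the Basic plan wins overall — the comparison reverses. The Premium plan's customers skew toward affiliate, which has a lower base rate.

No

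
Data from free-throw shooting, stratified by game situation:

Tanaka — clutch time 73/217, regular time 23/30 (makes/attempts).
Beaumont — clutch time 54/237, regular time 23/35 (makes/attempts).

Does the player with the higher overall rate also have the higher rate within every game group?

Clutch time: Tanaka 73/217 = 33.6%, Beaumont 54/237 = 22.8% → Tanaka
Regular time: Tanaka 23/30 = 76.7%, Beaumont 23/35 = 65.7% → Tanaka
Overall: Tanaka 96/247 = 38.9%, Beaumont 77/272 = 28.3% → Tanaka
Tanaka wins overall and in every game group — no reversal.

Yes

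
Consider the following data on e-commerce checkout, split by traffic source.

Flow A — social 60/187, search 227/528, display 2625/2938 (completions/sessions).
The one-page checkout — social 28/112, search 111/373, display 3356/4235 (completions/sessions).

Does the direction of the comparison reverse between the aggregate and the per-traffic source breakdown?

No

Social: Flow A 60/187 = 32.1%, the one-page checkout 28/112 = 25.0% → Flow A
Search: Flow A 227/528 = 43.0%, the one-page checkout 111/373 = 29.8% → Flow A
Display: Flow A 2625/2938 = 89.3%, the one-page checkout 3356/4235 = 79.2% → Flow A
Overall: Flow A 2912/3653 = 79.7%, the one-page checkout 3495/4720 = 74.0% → Flow A
Flow A wins overall and in every traffic group — no reversal.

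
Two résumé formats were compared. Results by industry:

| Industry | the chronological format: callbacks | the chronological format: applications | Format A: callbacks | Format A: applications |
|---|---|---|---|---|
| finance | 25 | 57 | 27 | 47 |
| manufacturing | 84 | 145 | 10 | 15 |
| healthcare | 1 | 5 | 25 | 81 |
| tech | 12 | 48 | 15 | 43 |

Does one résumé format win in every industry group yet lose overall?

Yes

Finance: the chronological format 25/57 = 43.9%, Format A 27/47 = 57.4% → Format A
Manufacturing: the chronological format 84/145 = 57.9%, Format A 10/15 = 66.7% → Format A
Healthcare: the chronological format 1/5 = 20.0%, Format A 25/81 = 30.9% → Format A
Tech: the chronological format 12/48 = 25.0%, Format A 15/43 = 34.9% → Format A
Overall: the chronological format 122/255 = 47.8%, Format A 77/186 = 41.4% → the chronological format
Format A wins each industry group but the chronological format wins overall — the comparison reverses. Format A's applications skew toward healthcare, which has a lower base rate.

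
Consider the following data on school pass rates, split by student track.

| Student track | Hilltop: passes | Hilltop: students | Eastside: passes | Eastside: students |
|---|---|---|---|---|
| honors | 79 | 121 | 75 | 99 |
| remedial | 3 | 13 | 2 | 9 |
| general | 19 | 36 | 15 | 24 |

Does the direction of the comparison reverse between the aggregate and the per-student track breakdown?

No

Honors: Hilltop 79/121 = 65.3%, Eastside 75/99 = 75.8% → Eastside
Remedial: Hilltop 3/13 = 23.1%, Eastside 2/9 = 22.2% → Hilltop
General: Hilltop 19/36 = 52.8%, Eastside 15/24 = 62.5% → Eastside
Overall: Hilltop 101/170 = 59.4%, Eastside 92/132 = 69.7% → Eastside
Neither sweeps: Hilltop wins 1 of 3 groups, Eastside wins 2. Eastside wins overall but not every group — no Simpson reversal.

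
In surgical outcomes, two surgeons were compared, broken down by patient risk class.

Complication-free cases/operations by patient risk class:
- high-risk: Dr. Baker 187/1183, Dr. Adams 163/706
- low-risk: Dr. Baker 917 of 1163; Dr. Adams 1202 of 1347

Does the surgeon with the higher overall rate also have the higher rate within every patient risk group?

High-risk: Dr. Baker 187/1183 = 15.8%, Dr. Adams 163/706 = 23.1% → Dr. Adams
Low-risk: Dr. Baker 917/1163 = 78.8%, Dr. Adams 1202/1347 = 89.2% → Dr. Adams
Overall: Dr. Baker 1104/2346 = 47.1%, Dr. Adams 1365/2053 = 66.5% → Dr. Adams
Dr. Adams wins overall and in every patient risk group — no reversal.

Yes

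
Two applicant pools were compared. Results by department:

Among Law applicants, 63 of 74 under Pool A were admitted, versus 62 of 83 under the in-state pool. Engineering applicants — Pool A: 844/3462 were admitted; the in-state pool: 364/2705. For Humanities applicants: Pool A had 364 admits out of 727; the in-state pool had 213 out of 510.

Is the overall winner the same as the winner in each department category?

Yes

Law: Pool A 63/74 = 85.1%, the in-state pool 62/83 = 74.7% → Pool A
Engineering: Pool A 844/3462 = 24.4%, the in-state pool 364/2705 = 13.5% → Pool A
Humanities: Pool A 364/727 = 50.1%, the in-state pool 213/510 = 41.8% → Pool A
Overall: Pool A 1271/4263 = 29.8%, the in-state pool 639/3298 = 19.4% → Pool A
Pool A wins overall and in every department group — no reversal.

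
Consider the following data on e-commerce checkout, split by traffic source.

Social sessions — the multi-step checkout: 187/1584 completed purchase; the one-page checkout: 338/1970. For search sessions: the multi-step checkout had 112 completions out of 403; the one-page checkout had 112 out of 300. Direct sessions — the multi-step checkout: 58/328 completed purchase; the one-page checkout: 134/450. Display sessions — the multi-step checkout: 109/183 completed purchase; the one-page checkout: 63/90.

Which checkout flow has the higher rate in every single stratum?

Social: the multi-step checkout 187/1584 = 11.8%, the one-page checkout 338/1970 = 17.2% → the one-page checkout
Search: the multi-step checkout 112/403 = 27.8%, the one-page checkout 112/300 = 37.3% → the one-page checkout
Direct: the multi-step checkout 58/328 = 17.7%, the one-page checkout 134/450 = 29.8% → the one-page checkout
Display: the multi-step checkout 109/183 = 59.6%, the one-page checkout 63/90 = 70.0% → the one-page checkout
The one-page checkout has the higher rate in all 4 groups.

the one-page checkout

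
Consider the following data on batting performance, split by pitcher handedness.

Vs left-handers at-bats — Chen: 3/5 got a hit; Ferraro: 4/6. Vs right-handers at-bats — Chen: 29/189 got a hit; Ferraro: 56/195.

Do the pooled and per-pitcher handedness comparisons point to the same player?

Vs left-handers: Chen 3/5 = 60.0%, Ferraro 4/6 = 66.7% → Ferraro
Vs right-handers: Chen 29/189 = 15.3%, Ferraro 56/195 = 28.7% → Ferraro
Overall: Chen 32/194 = 16.5%, Ferraro 60/201 = 29.9% → Ferraro
Ferraro wins overall and in every pitcher group — no reversal.

Yes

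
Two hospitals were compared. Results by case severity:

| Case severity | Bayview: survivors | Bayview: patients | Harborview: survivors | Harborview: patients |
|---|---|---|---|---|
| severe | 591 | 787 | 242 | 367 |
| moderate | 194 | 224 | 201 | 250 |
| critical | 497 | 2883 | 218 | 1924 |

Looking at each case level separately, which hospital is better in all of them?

Severe: Bayview 591/787 = 75.1%, Harborview 242/367 = 65.9% → Bayview
Moderate: Bayview 194/224 = 86.6%, Harborview 201/250 = 80.4% → Bayview
Critical: Bayview 497/2883 = 17.2%, Harborview 218/1924 = 11.3% → Bayview
Bayview has the higher rate in all 3 groups.

Bayview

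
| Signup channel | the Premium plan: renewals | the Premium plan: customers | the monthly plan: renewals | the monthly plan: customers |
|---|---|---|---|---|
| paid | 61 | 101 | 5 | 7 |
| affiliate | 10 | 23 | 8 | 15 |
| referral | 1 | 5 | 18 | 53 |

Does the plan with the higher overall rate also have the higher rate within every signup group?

Paid: the Premium plan 61/101 = 60.4%, the monthly plan 5/7 = 71.4% → the monthly plan
Affiliate: the Premium plan 10/23 = 43.5%, the monthly plan 8/15 = 53.3% → the monthly plan
Referral: the Premium plan 1/5 = 20.0%, the monthly plan 18/53 = 34.0% → the monthly plan
Overall: the Premium plan 72/129 = 55.8%, the monthly plan 31/75 = 41.3% → the Premium plan
The monthly plan wins each signup group but the Premium plan wins overall — the comparison reverses. The monthly plan's customers skew toward referral, which has a lower base rate.

No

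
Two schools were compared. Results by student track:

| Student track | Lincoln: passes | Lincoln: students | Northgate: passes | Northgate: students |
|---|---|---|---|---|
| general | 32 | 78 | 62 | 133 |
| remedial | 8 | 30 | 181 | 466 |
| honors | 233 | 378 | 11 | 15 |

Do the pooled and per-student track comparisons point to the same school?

General: Lincoln 32/78 = 41.0%, Northgate 62/133 = 46.6% → Northgate
Remedial: Lincoln 8/30 = 26.7%, Northgate 181/466 = 38.8% → Northgate
Honors: Lincoln 233/378 = 61.6%, Northgate 11/15 = 73.3% → Northgate
Overall: Lincoln 273/486 = 56.2%, Northgate 254/614 = 41.4% → Lincoln
Northgate wins each student group but Lincoln wins overall — the comparison reverses. Northgate's students skew toward remedial, which has a lower base rate.

No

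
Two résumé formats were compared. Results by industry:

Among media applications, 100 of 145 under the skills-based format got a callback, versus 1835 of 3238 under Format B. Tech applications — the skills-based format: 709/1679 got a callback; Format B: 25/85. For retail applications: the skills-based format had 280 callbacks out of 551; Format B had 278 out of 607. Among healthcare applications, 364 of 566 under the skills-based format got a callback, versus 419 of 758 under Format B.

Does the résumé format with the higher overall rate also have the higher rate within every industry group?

No

Media: the skills-based format 100/145 = 69.0%, Format B 1835/3238 = 56.7% → the skills-based format
Tech: the skills-based format 709/1679 = 42.2%, Format B 25/85 = 29.4% → the skills-based format
Retail: the skills-based format 280/551 = 50.8%, Format B 278/607 = 45.8% → the skills-based format
Healthcare: the skills-based format 364/566 = 64.3%, Format B 419/758 = 55.3% → the skills-based format
Overall: the skills-based format 1453/2941 = 49.4%, Format B 2557/4688 = 54.5% → Format B
The skills-based format wins each industry group but Format B wins overall — the comparison reverses. The skills-based format's applications skew toward tech, which has a lower base rate.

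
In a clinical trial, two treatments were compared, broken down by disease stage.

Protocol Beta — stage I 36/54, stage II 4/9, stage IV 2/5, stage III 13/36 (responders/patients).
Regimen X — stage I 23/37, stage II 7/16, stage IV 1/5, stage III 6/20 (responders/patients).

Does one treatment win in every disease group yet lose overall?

No

Stage I: Protocol Beta 36/54 = 66.7%, Regimen X 23/37 = 62.2% → Protocol Beta
Stage II: Protocol Beta 4/9 = 44.4%, Regimen X 7/16 = 43.8% → Protocol Beta
Stage IV: Protocol Beta 2/5 = 40.0%, Regimen X 1/5 = 20.0% → Protocol Beta
Stage III: Protocol Beta 13/36 = 36.1%, Regimen X 6/20 = 30.0% → Protocol Beta
Overall: Protocol Beta 55/104 = 52.9%, Regimen X 37/78 = 47.4% → Protocol Beta
Protocol Beta wins overall and in every disease group — no reversal.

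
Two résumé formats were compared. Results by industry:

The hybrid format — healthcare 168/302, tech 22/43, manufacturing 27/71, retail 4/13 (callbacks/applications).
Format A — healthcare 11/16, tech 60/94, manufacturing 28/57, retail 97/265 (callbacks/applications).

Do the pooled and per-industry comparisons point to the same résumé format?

Healthcare: the hybrid format 168/302 = 55.6%, Format A 11/16 = 68.8% → Format A
Tech: the hybrid format 22/43 = 51.2%, Format A 60/94 = 63.8% → Format A
Manufacturing: the hybrid format 27/71 = 38.0%, Format A 28/57 = 49.1% → Format A
Retail: the hybrid format 4/13 = 30.8%, Format A 97/265 = 36.6% → Format A
Overall: the hybrid format 221/429 = 51.5%, Format A 196/432 = 45.4% → the hybrid format
Format A wins each industry group but the hybrid format wins overall — the comparison reverses. Format A's applications skew toward retail, which has a lower base rate.

No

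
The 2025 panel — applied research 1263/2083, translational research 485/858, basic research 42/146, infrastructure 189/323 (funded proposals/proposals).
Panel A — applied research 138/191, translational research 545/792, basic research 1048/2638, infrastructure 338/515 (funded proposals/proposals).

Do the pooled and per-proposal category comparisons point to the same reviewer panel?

Applied research: the 2025 panel 1263/2083 = 60.6%, Panel A 138/191 = 72.3% → Panel A
Translational research: the 2025 panel 485/858 = 56.5%, Panel A 545/792 = 68.8% → Panel A
Basic research: the 2025 panel 42/146 = 28.8%, Panel A 1048/2638 = 39.7% → Panel A
Infrastructure: the 2025 panel 189/323 = 58.5%, Panel A 338/515 = 65.6% → Panel A
Overall: the 2025 panel 1979/3410 = 58.0%, Panel A 2069/4136 = 50.0% → the 2025 panel
Panel A wins each proposal group but the 2025 panel wins overall — the comparison reverses. Panel A's proposals skew toward basic research, which has a lower base rate.

No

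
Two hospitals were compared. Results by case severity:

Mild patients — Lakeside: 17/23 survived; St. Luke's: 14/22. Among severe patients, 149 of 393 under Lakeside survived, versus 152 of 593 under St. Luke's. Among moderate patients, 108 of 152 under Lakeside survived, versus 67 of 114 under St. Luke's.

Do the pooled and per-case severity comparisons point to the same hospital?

Mild: Lakeside 17/23 = 73.9%, St. Luke's 14/22 = 63.6% → Lakeside
Severe: Lakeside 149/393 = 37.9%, St. Luke's 152/593 = 25.6% → Lakeside
Moderate: Lakeside 108/152 = 71.1%, St. Luke's 67/114 = 58.8% → Lakeside
Overall: Lakeside 274/568 = 48.2%, St. Luke's 233/729 = 32.0% → Lakeside
Lakeside wins overall and in every case group — no reversal.

Yes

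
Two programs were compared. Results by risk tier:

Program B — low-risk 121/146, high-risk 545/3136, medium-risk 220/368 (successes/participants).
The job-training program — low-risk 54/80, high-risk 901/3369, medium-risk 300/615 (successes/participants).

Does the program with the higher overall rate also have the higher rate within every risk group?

No

Low-risk: Program B 121/146 = 82.9%, the job-training program 54/80 = 67.5% → Program B
High-risk: Program B 545/3136 = 17.4%, the job-training program 901/3369 = 26.7% → the job-training program
Medium-risk: Program B 220/368 = 59.8%, the job-training program 300/615 = 48.8% → Program B
Overall: Program B 886/3650 = 24.3%, the job-training program 1255/4064 = 30.9% → the job-training program
Neither sweeps: Program B wins 2 of 3 groups, the job-training program wins 1. The job-training program wins overall but not every group — no Simpson reversal.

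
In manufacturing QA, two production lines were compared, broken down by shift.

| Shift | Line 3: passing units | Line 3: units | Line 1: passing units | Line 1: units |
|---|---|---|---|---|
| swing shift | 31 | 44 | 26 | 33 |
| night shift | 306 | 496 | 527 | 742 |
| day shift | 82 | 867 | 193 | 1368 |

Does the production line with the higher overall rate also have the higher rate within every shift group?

Yes

Swing shift: Line 3 31/44 = 70.5%, Line 1 26/33 = 78.8% → Line 1
Night shift: Line 3 306/496 = 61.7%, Line 1 527/742 = 71.0% → Line 1
Day shift: Line 3 82/867 = 9.5%, Line 1 193/1368 = 14.1% → Line 1
Overall: Line 3 419/1407 = 29.8%, Line 1 746/2143 = 34.8% → Line 1
Line 1 wins overall and in every shift group — no reversal.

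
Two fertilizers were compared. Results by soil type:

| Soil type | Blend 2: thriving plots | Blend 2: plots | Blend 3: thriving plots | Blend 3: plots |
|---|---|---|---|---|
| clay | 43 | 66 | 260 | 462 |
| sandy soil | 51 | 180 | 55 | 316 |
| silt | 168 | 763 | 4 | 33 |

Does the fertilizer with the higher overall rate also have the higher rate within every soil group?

No

Clay: Blend 2 43/66 = 65.2%, Blend 3 260/462 = 56.3% → Blend 2
Sandy soil: Blend 2 51/180 = 28.3%, Blend 3 55/316 = 17.4% → Blend 2
Silt: Blend 2 168/763 = 22.0%, Blend 3 4/33 = 12.1% → Blend 2
Overall: Blend 2 262/1009 = 26.0%, Blend 3 319/811 = 39.3% → Blend 3
Blend 2 wins each soil group but Blend 3 wins overall — the comparison reverses. Blend 2's plots skew toward silt, which has a lower base rate.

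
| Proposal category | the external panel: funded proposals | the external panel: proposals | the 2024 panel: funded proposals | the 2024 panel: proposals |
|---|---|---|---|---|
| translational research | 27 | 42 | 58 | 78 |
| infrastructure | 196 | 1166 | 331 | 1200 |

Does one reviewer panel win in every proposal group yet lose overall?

No

Translational research: the external panel 27/42 = 64.3%, the 2024 panel 58/78 = 74.4% → the 2024 panel
Infrastructure: the external panel 196/1166 = 16.8%, the 2024 panel 331/1200 = 27.6% → the 2024 panel
Overall: the external panel 223/1208 = 18.5%, the 2024 panel 389/1278 = 30.4% → the 2024 panel
The 2024 panel wins overall and in every proposal group — no reversal.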